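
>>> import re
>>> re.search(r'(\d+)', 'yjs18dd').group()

Pattern: one or more of a digit (captured).
Unlike `match`, `search` isn't anchored — it looks for the pattern anywhere in the string.
The match spans [3:5] → '18'.
Captured: group 1 = '18'.

'18'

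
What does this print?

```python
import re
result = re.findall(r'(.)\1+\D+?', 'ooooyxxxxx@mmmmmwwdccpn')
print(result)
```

['o', 'x', 'm', 'c']

The backreference `\1` re-matches whatever the first group consumed, character for character.
Because there's exactly one group, `findall` drops the full match and keeps group 1 from each hit.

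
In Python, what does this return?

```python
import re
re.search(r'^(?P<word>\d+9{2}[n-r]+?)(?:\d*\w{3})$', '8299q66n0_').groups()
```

('8299q',)

Pattern: anchored at the start of the string; then one or more of a digit, then exactly 2 of a literal '9', then one or more of a character in [n-r] (lazy) (captured as 'word'); then zero or more of a digit, then exactly 3 of a word character (non-capturing group); then anchored at the end.
`search` walks the string left to right and returns the first match it finds.
The match spans [0:10] → '8299q66n0_'.
Captured: group 1 = '8299q'.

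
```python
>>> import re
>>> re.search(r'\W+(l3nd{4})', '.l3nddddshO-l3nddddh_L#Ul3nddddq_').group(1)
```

The match spans [0:8] → '.l3ndddd'.
Captured: group 1 = 'l3ndddd'.

'l3ndddd'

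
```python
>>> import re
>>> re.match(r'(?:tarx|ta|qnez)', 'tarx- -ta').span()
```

(0, 4)

`re.match` won't scan ahead — the pattern has to work from the very first character.
The match spans [0:4] → 'tarx'.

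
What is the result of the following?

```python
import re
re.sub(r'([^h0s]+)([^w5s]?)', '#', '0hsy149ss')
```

'0hs#ss'

Every occurrence is swapped for '#'.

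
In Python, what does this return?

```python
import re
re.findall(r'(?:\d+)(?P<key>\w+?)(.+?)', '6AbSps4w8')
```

This matches one or more of a digit (non-capturing group); then one or more of a word character (lazy) (captured as 'key'); then one or more of any character (lazy) (captured).
Because the quantifier is non-greedy, it stops expanding at the earliest point where the rest of the pattern can succeed.
Matches: at [0:3] match '6Ab', groups = ('A', 'b'); at [6:9] match '4w8', groups = ('w', '8').
2 groups means each result is a tuple of 2 captured strings — 2 here.

[('A', 'b'), ('w', '8')]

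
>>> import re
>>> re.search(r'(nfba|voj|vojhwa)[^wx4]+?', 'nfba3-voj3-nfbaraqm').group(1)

`re.search` scans for the first position where the pattern succeeds.
The match spans [0:5] → 'nfba3'.
Captured: group 1 = 'nfba'.

'nfba'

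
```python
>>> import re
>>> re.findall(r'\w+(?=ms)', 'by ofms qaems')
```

['of', 'qae']

Because the assertion is zero-width, the text it checks is not consumed and won't appear in the result.
No capturing groups, so `findall` returns the 2 full match strings.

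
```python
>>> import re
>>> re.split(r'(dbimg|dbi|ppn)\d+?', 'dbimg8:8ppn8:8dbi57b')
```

With a capturing group present, the delimiter's captured portion is kept in the result list.

['', 'dbimg', ':8', 'ppn', ':8', 'dbi', '7b']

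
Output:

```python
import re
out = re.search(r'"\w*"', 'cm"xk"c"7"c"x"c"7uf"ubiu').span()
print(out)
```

(2, 6)

`re.search` scans for the first position where the pattern succeeds.
The match spans [2:6] → '"xk"'.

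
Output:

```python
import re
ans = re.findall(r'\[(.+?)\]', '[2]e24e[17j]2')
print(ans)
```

['2', '17j']

One capturing group, so `findall` returns just the captured substring from each match — 2 in all.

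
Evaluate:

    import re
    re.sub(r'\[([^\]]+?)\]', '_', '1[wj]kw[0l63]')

Matches: at [1:5] → '[wj]'; at [7:13] → '[0l63]'.
`sub` substitutes '_' at each match site.

'1_kw_'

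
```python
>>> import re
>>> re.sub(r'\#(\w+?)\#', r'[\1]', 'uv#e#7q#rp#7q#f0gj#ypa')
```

Matches: at [2:5] → '#e#'; at [7:11] → '#rp#'; at [13:19] → '#f0gj#'.
Each match is replaced using the text its own group 1 captured.

'uv[e]7q[rp]7q[f0gj]ypa'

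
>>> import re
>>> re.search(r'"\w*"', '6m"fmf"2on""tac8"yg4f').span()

The match spans [2:7] → '"fmf"'.

(2, 7)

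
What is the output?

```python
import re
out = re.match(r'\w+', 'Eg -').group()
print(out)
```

Eg

The pattern matches one or more of a word character.
`re.match` won't scan ahead — the pattern has to work from the very first character.
The match spans [0:2] → 'Eg'.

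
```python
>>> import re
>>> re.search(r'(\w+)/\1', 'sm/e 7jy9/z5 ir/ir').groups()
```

('ir',)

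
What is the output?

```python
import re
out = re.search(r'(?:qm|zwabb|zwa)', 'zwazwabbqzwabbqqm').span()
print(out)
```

The match spans [0:3] → 'zwa'.

(0, 3)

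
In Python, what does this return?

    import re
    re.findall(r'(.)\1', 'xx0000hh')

['x', '0', '0', 'h']

A backreference is literal: `\1` must see the identical characters the first group matched.
Scanning left to right: at [0:2] match 'xx', group 1 = 'x'; at [2:4] match '00', group 1 = '0'; at [4:6] match '00', group 1 = '0'; at [6:8] match 'hh', group 1 = 'h'.
`findall` collects group 1 from each match (4 total).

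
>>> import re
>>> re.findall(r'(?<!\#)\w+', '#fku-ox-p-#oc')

['ku', 'ox', 'p', 'c']

The negative lookaround is zero-width — it rules out positions where the adjacent text would match, without consuming anything.
Scanning left to right: at [2:4] → 'ku'; at [5:7] → 'ox'; at [8:9] → 'p'; at [12:13] → 'c'.
With no groups in the pattern, `findall` gives back each whole match — 4 here.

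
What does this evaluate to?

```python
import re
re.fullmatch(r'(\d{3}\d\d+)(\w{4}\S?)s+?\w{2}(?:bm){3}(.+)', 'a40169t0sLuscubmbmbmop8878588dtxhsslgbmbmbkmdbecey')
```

None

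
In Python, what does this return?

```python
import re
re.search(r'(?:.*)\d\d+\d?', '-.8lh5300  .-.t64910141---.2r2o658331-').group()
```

'-.8lh5300  .-.t64910141---.2r2o658331'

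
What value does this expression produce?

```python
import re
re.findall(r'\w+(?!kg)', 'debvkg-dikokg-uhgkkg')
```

The negative lookaround is zero-width — it rules out positions where the adjacent text would match, without consuming anything.
With no groups in the pattern, `findall` gives back each whole match — 3 here.

['debvkg', 'dikokg', 'uhgkkg']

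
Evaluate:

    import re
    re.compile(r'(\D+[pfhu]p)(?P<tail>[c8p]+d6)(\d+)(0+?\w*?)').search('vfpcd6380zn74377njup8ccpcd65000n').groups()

The match spans [0:9] → 'vfpcd6380'.
Captured: group 1 = 'vfp', group 2 = 'cd6', group 3 = '38', group 4 = '0'.

('vfp', 'cd6', '38', '0')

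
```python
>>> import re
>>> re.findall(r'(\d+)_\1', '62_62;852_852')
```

['62', '852']

A backreference is literal: `\1` must see the identical characters the first group matched.
Matches: at [0:5] match '62_62', group 1 = '62'; at [6:13] match '852_852', group 1 = '852'.
With a single group, `findall` returns only what that group captured — 2 items.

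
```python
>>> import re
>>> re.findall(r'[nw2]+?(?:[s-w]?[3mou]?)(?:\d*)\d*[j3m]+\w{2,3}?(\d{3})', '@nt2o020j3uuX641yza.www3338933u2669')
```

The pattern matches one or more of one of [nw2] (lazy); then optionally a character in [s-w], then optionally one of [3mou] (non-capturing group); then zero or more of a digit (non-capturing group); then zero or more of a digit, then one or more of one of [j3m], then 2 to 3 of a word character (lazy); then exactly 3 of a digit (captured).
Scanning left to right: at [3:16] match '2o020j3uuX641', group 1 = '641'; at [20:35] match 'www3338933u2669', group 1 = '669'.
One capturing group, so `findall` returns just the captured substring from each match — 2 in all.

['641', '669']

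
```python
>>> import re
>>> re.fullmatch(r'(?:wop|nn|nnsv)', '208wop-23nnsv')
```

None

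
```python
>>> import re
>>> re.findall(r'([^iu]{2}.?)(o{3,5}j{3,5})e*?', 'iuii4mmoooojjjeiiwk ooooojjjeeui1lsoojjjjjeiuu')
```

The pattern matches exactly 2 of any character except [iu], then optionally any character (captured); then 3 to 5 of the literal 'o', then 3 to 5 of a literal 'j' (captured); then zero or more of a literal 'e' (lazy).
Scanning left to right: at [4:14] match '4mmoooojjj', groups = ('4mm', 'oooojjj'); at [17:28] match 'wk ooooojjj', groups = ('wk ', 'ooooojjj').
2 groups means each result is a tuple of 2 captured strings — 2 here.

[('4mm', 'oooojjj'), ('wk ', 'ooooojjj')]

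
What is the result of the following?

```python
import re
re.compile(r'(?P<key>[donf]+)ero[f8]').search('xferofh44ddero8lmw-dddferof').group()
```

'ferof'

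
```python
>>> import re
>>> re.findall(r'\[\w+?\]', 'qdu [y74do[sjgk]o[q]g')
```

['[sjgk]', '[q]']

Walking the string: at [10:16] → '[sjgk]'; at [17:20] → '[q]'.
`findall` yields the raw match text (2 of them) because the pattern has no groups.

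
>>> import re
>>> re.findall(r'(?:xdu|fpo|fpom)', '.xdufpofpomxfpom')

Alternation tries branches left to right and keeps the first one that lets the overall match succeed at that position.
Walking the string: at [1:4] → 'xdu'; at [4:7] → 'fpo'; at [7:10] → 'fpo'; at [12:15] → 'fpo'.
No capturing groups, so `findall` returns the 4 full match strings.

['xdu', 'fpo', 'fpo', 'fpo']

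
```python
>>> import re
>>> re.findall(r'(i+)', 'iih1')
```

['ii']

`findall` collects group 1 from the one match (1 total).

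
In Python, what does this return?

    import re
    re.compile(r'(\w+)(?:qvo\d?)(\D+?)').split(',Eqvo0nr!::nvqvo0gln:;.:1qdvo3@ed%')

This matches one or more of a word character (captured); then the literal 'qvo', then optionally a digit (non-capturing group); then one or more of a non-digit (lazy) (captured).
Matches to split on: at [1:7] → 'Eqvo0n'; at [11:18] → 'nvqvo0g'.
The group in the pattern means `split` returns the separators' captures alongside the pieces.

[',', 'E', 'n', 'r!::', 'nv', 'g', 'ln:;.:1qdvo3@ed%']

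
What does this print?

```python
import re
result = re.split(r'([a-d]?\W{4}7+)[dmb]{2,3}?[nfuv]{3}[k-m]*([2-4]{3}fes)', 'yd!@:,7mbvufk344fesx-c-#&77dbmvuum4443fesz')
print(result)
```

['y', 'd!@:,7', '344fes', 'x-c-#&77dbmvuum4443fesz']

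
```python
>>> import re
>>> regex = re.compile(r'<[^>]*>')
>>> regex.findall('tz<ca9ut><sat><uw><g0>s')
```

['<ca9ut>', '<sat>', '<uw>', '<g0>']

Matches: at [2:9] → '<ca9ut>'; at [9:14] → '<sat>'; at [14:18] → '<uw>'; at [18:22] → '<g0>'.
`findall` yields the raw match text (4 of them) because the pattern has no groups.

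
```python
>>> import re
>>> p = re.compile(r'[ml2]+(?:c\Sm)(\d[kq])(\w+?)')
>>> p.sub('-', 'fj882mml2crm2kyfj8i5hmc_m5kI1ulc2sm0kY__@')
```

'fj88-fj8i5h-1ulc2sm0kY__@'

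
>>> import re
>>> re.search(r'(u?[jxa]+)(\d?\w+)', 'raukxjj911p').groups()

The match spans [1:11] → 'aukxjj911p'.
Captured: group 1 = 'a', group 2 = 'ukxjj911p'.

('a', 'ukxjj911p')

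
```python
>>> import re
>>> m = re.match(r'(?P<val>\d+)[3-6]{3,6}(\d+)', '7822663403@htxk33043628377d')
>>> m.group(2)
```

'03'

The match spans [0:10] → '7822663403'.
Captured: group 1 = '78226', group 2 = '03'.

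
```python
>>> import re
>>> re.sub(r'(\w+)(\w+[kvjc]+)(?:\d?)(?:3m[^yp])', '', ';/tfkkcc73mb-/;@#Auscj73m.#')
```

';/-/;@##'

This matches one or more of a word character (captured); then one or more of a word character, then one or more of one of [kvjc] (captured); then optionally a digit (non-capturing group); then the literal '3m', then any character except [yp] (non-capturing group).
Matches: at [2:12] → 'tfkkcc73mb'; at [17:26] → 'Auscj73m.'.
Each match is replaced by ''.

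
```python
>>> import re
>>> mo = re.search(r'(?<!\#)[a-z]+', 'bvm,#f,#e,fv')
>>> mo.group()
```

'bvm'

`(?!…)`/`(?<!…)` only lets a position through if the neighbouring text does NOT match; no characters are consumed.
`re.search` tries every starting position until one works.
The match spans [0:3] → 'bvm'.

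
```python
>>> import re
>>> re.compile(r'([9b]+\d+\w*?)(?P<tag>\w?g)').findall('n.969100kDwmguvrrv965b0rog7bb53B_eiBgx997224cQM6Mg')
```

This matches one or more of one of [9b], then one or more of a digit, then zero or more of a word character (lazy) (captured); then optionally a word character, then the literal 'g' (captured as 'tag').
With the lazy modifier that quantifier settles for the fewest repetitions that let the rest of the pattern succeed (the atoms after it are unaffected and can still be greedy).
Walking the string: at [2:13] match '969100kDwmg', groups = ('969100kDw', 'mg'); at [18:26] match '965b0rog', groups = ('965b0r', 'og'); at [27:37] match 'bb53B_eiBg', groups = ('bb53B_ei', 'Bg'); at [38:50] match '997224cQM6Mg', groups = ('997224cQM6', 'Mg').
Multiple groups make `findall` return tuples — one 2-tuple for each match.

[('969100kDw', 'mg'), ('965b0r', 'og'), ('bb53B_ei', 'Bg'), ('997224cQM6', 'Mg')]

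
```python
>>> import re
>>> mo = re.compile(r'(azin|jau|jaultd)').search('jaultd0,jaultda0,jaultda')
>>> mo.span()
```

Alternation tries branches left to right and keeps the first one that lets the overall match succeed at that position.
The match spans [0:3] → 'jau'.

(0, 3)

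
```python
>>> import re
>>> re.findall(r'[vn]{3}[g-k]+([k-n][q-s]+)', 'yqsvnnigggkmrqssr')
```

Pattern: exactly 3 of one of [vn], then one or more of a character in [g-k]; then a character in [k-n], then one or more of a character in [q-s] (captured).
Scanning left to right: at [3:17] match 'vnnigggkmrqssr', group 1 = 'mrqssr'.
One capturing group, so `findall` returns just the captured substring from the one match — 1 in all.

['mrqssr']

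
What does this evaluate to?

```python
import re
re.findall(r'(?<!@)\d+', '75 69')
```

['75', '69']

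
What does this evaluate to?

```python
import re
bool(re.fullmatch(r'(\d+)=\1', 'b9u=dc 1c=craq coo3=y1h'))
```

False

`fullmatch` succeeds only if the pattern covers the string from start to end.
Here there's no way to consume every character, so the call returns None, and `bool(None)` is False.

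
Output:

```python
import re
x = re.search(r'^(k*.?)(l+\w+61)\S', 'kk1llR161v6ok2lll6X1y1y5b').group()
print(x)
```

The match spans [0:10] → 'kk1llR161v'.

kk1llR161v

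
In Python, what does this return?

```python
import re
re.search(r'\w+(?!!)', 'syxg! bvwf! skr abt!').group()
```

'syx'

Because the assertion is negative and zero-width, positions next to the forbidden text are skipped.
The match spans [0:3] → 'syx'.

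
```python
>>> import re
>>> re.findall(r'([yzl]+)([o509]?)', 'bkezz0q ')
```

Pattern: one or more of one of [yzl] (captured); then optionally one of [o509] (captured).
Matches: at [3:6] match 'zz0', groups = ('zz', '0').
2 groups means the one result is a tuple of 2 captured strings — 1 here.

[('zz', '0')]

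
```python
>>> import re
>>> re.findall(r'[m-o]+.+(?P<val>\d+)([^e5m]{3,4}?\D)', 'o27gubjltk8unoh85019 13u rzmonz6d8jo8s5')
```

Pattern: one or more of a character in [m-o], then one or more of any character; then one or more of a digit (captured as 'val'); then 3 to 4 of any character except [e5m] (lazy), then a non-digit (captured).
Scanning left to right: at [0:38] match 'o27gubjltk8unoh85019 13u rzmonz6d8jo8s', groups = ('8', 'jo8s').
2 groups means the one result is a tuple of 2 captured strings — 1 here.

[('8', 'jo8s')]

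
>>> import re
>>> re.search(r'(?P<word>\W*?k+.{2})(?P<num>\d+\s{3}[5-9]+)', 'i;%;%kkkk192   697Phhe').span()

(1, 18)

The pattern matches zero or more of a non-word character (lazy), then one or more of the literal 'k', then exactly 2 of any character (captured as 'word'); then one or more of a digit, then exactly 3 of whitespace, then one or more of a character in [5-9] (captured as 'num').
The match spans [1:18] → ';%;%kkkk192   697'.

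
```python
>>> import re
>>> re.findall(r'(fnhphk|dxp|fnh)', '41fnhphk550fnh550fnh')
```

Alternation tries branches left to right and keeps the first one that lets the overall match succeed at that position.
Matches: at [2:8] match 'fnhphk', group 1 = 'fnhphk'; at [11:14] match 'fnh', group 1 = 'fnh'; at [17:20] match 'fnh', group 1 = 'fnh'.
Because there's exactly one group, `findall` drops the full match and keeps group 1 from each hit.

['fnhphk', 'fnh', 'fnh']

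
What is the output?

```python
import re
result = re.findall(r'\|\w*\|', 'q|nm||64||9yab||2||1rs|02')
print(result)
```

Matches: at [1:5] → '|nm|'; at [5:9] → '|64|'; at [9:15] → '|9yab|'; at [15:18] → '|2|'; at [18:23] → '|1rs|'.
Since nothing is captured, `findall` lists the 5 matched substrings directly.

['|nm|', '|64|', '|9yab|', '|2|', '|1rs|']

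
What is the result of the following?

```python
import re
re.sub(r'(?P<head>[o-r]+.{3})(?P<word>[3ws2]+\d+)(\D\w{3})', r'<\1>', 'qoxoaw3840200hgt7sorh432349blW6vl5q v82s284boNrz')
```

'<qoxoa>s<orh43>vl5<q v8>z'

Each match is replaced using the text its own group 1 captured.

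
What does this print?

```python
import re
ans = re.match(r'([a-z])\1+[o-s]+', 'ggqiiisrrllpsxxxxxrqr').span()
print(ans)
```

(0, 3)

A backreference is literal: `\1` must see the identical characters the first group matched.
`re.match` won't scan ahead — the pattern has to work from the very first character.
The match spans [0:3] → 'ggq'.
Captured: group 1 = 'g'.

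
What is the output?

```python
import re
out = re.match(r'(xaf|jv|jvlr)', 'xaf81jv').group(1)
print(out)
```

The match spans [0:3] → 'xaf'.
Captured: group 1 = 'xaf'.

xaf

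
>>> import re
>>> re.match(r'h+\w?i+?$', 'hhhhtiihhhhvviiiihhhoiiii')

None

`re.match` only tries the pattern at the start of the string.
Here position 0 doesn't satisfy it, so the call returns None.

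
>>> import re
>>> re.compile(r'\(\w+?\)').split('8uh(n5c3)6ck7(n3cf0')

Matches to split on: at [3:9] → '(n5c3)'.
Splitting on the pattern gives 2 pieces.

['8uh', '6ck7(n3cf0']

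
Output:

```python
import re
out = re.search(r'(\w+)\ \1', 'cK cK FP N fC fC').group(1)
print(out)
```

cK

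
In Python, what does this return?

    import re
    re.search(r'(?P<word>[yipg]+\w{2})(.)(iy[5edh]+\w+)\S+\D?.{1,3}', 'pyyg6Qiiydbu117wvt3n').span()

(0, 20)

The pattern matches one or more of one of [yipg], then exactly 2 of a word character (captured as 'word'); then any character (captured); then the literal 'iy', then one or more of one of [5edh], then one or more of a word character (captured); then one or more of a non-whitespace character, then optionally a non-digit, then 1 to 3 of any character.
`re.search` tries every starting position until one works.
The match spans [0:20] → 'pyyg6Qiiydbu117wvt3n'.
Captured: group 1 = 'pyyg6Q', group 2 = 'i', group 3 = 'iydbu117wvt'.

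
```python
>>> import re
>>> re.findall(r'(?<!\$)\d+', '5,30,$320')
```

`(?!…)`/`(?<!…)` only lets a position through if the neighbouring text does NOT match; no characters are consumed.
Scanning left to right: at [0:1] → '5'; at [2:4] → '30'; at [7:9] → '20'.
Since nothing is captured, `findall` lists the 3 matched substrings directly.

['5', '30', '20']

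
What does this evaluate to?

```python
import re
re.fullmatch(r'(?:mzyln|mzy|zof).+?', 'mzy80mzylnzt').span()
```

`fullmatch` succeeds only if the pattern covers the string from start to end.
The match spans [0:12] → 'mzy80mzylnzt'.

(0, 12)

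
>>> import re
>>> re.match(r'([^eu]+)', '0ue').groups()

Pattern: one or more of any character except [eu] (captured).
`re.match` only tries the pattern at the start of the string.
The match spans [0:1] → '0'.
Captured: group 1 = '0'.

('0',)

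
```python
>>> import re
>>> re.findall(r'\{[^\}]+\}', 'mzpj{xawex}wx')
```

['{xawex}']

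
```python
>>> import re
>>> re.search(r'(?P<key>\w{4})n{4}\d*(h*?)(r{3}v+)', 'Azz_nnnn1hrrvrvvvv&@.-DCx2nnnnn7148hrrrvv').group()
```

'Cx2nnnnn7148hrrrvv'

The pattern matches exactly 4 of a word character (captured as 'key'); then exactly 4 of a literal 'n', then zero or more of a digit; then zero or more of a literal 'h' (lazy) (captured); then exactly 3 of the literal 'r', then one or more of a literal 'v' (captured).
Unlike `match`, `search` isn't anchored — it looks for the pattern anywhere in the string.
The match spans [23:41] → 'Cx2nnnnn7148hrrrvv'.
Captured: group 1 = 'Cx2n', group 2 = 'h', group 3 = 'rrrvv'.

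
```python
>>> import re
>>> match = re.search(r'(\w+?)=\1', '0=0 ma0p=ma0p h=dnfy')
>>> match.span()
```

The backreference `\1` re-matches whatever the first group consumed, character for character.
`search` walks the string left to right and returns the first match it finds.
The match spans [0:3] → '0=0'.
Captured: group 1 = '0'.

(0, 3)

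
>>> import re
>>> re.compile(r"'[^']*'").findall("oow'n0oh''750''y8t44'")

["'n0oh'", "'750'", "'y8t44'"]

No capturing groups, so `findall` returns the 3 full match strings.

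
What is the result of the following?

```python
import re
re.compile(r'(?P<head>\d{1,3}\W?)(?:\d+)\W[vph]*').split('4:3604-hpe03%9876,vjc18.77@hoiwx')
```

This matches 1 to 3 of a digit, then optionally a non-word character (captured as 'head'); then one or more of a digit (non-capturing group); then a non-word character, then zero or more of one of [vph].
Matches to split on: at [0:9] → '4:3604-hp'; at [10:19] → '03%9876,v'; at [21:28] → '18.77@h'.
The group in the pattern means `split` returns the separators' captures alongside the pieces.

['', '4:', 'e', '03%', 'jc', '18.', 'oiwx']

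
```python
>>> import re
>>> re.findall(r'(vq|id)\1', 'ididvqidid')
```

['id', 'id']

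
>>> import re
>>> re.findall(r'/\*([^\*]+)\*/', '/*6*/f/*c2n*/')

['6', 'c2n']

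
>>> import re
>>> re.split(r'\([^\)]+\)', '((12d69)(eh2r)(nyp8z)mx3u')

Splitting on the pattern gives 4 pieces.

['', '', '', 'mx3u']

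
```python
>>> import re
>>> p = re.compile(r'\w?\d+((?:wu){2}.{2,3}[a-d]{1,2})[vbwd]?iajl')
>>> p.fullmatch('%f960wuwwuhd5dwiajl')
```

None

Pattern: optionally a word character, then one or more of a digit; then the literal 'wu' repeated 2 times, then 2 to 3 of any character, then 1 to 2 of a character in [a-d] (captured); then optionally one of [vbwd], then the literal 'ia', then the literal 'jl'.
For `fullmatch`, every character of the input must be accounted for by the pattern.
Here the pattern can't cover the whole string, so the call returns None.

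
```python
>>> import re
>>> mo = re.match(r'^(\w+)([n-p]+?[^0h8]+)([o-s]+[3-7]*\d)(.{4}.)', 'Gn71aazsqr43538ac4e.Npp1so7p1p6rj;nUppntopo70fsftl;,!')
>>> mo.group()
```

Pattern: anchored at the start of the string; then one or more of a word character (captured); then one or more of a character in [n-p] (lazy), then one or more of any character except [0h8] (captured); then one or more of a character in [o-s], then zero or more of a character in [3-7], then a digit (captured); then exactly 4 of any character, then any character (captured).
With `match`, the pattern is implicitly anchored at the beginning.
The match spans [0:20] → 'Gn71aazsqr43538ac4e.'.
Captured: group 1 = 'G', group 2 = 'n71aazsq', group 3 = 'r43538', group 4 = 'ac4e.'.

'Gn71aazsqr43538ac4e.'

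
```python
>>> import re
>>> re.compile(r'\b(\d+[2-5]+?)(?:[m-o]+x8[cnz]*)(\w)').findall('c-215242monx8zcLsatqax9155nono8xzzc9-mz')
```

Pattern: a word boundary (`\b`, zero-width); then one or more of a digit, then one or more of a character in [2-5] (lazy) (captured); then one or more of a character in [m-o], then the literal 'x8', then zero or more of one of [cnz] (non-capturing group); then a word character (captured).
Matches: at [2:16] match '215242monx8zcL', groups = ('215242', 'L').
`findall` packs the 2 group values into a tuple for every match.

[('215242', 'L')]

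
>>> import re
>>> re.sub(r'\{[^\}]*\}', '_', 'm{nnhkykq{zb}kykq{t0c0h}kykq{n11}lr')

Matches: at [1:13] → '{nnhkykq{zb}'; at [17:24] → '{t0c0h}'; at [28:33] → '{n11}'.
Each match is replaced by '_'.

'm_kykq_kykq_lr'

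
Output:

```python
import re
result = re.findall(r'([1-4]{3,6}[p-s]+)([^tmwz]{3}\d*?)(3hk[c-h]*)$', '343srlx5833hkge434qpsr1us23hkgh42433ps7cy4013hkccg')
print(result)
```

[('42433ps', '7cy401', '3hkccg')]

Pattern: 3 to 6 of a character in [1-4], then one or more of a character in [p-s] (captured); then exactly 3 of any character except [tmwz], then zero or more of a digit (lazy) (captured); then the literal '3hk', then zero or more of a character in [c-h] (captured); then anchored at the end.
Walking the string: at [31:50] match '42433ps7cy4013hkccg', groups = ('42433ps', '7cy401', '3hkccg').
Multiple groups make `findall` return tuples — one 3-tuple for the one match.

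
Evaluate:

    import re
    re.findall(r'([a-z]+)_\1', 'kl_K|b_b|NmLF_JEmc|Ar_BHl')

`\1` has to match the exact text group 1 already captured.
Because there's exactly one group, `findall` drops the full match and keeps group 1 from the one hit.

['b']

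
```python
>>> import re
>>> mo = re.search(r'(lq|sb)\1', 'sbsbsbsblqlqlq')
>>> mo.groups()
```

('sb',)

The match spans [0:4] → 'sbsb'.
Captured: group 1 = 'sb'.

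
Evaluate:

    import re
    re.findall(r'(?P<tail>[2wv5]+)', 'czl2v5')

One capturing group, so `findall` returns just the captured substring from the one match — 1 in all.

['2v5']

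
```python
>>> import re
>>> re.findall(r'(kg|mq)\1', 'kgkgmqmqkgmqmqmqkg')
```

`\1` is not a pattern — it's the concrete string captured by group 1, re-applied verbatim.
Matches: at [0:4] match 'kgkg', group 1 = 'kg'; at [4:8] match 'mqmq', group 1 = 'mq'; at [10:14] match 'mqmq', group 1 = 'mq'.
One capturing group, so `findall` returns just the captured substring from each match — 3 in all.

['kg', 'mq', 'mq']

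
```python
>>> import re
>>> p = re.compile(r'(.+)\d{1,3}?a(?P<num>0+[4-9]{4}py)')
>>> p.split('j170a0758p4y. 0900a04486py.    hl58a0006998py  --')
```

['', 'j170a0758p4y. 0900a04486py.    hl5', '0006998py', '  --']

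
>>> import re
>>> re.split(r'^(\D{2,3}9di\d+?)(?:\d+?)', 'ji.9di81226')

Pattern: anchored at the start of the string; then 2 to 3 of a non-digit, then the literal '9di', then one or more of a digit (lazy) (captured); then one or more of a digit (lazy) (non-capturing group).
With the lazy modifier that quantifier settles for the fewest repetitions that let the rest of the pattern succeed (the atoms after it are unaffected and can still be greedy).
Matches to split on: at [0:8] → 'ji.9di81'.
`re.split` interleaves the captured-group text with the surrounding fragments.

['', 'ji.9di8', '226']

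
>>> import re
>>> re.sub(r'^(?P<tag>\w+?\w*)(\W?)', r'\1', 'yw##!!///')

'yw#!!///'

The replacement refers to a captured group, so each match is rewritten using its own captured text.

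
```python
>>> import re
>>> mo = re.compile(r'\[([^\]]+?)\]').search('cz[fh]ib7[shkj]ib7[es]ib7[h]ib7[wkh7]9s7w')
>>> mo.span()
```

(2, 6)

`re.search` scans for the first position where the pattern succeeds.
The match spans [2:6] → '[fh]'.
Captured: group 1 = 'fh'.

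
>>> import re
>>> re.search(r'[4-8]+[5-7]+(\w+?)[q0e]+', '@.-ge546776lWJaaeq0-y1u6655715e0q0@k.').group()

'546776lWJaaeq0'

The match spans [5:19] → '546776lWJaaeq0'.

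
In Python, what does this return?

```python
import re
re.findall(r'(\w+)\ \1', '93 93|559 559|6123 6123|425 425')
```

`\1` has to match the exact text group 1 already captured.
Because there's exactly one group, `findall` drops the full match and keeps group 1 from each hit.

['93', '559', '6123', '425']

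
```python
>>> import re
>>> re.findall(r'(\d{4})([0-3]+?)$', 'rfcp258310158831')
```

Multiple groups make `findall` return tuples — one 2-tuple for the one match.

[('1588', '31')]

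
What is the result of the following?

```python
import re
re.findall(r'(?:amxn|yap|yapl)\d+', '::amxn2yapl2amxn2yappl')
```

['amxn2', 'yapl2', 'amxn2']

Since nothing is captured, `findall` lists the 3 matched substrings directly.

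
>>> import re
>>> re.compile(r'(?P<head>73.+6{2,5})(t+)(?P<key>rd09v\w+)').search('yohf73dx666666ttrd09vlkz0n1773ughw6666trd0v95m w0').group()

Pattern: the literal '73', then one or more of any character, then 2 to 5 of a literal '6' (captured as 'head'); then one or more of a literal 't' (captured); then the literal 'rd0', then the literal '9v', then one or more of a word character (captured as 'key').
`search` walks the string left to right and returns the first match it finds.
The match spans [4:46] → '73dx666666ttrd09vlkz0n1773ughw6666trd0v95m'.
Captured: group 1 = '73dx666666', group 2 = 'tt', group 3 = 'rd09vlkz0n1773ughw6666trd0v95m'.

'73dx666666ttrd09vlkz0n1773ughw6666trd0v95m'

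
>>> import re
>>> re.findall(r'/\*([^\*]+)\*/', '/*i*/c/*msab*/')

['i', 'msab']

One capturing group, so `findall` returns just the captured substring from each match — 2 in all.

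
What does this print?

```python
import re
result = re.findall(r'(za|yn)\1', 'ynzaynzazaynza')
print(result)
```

['za']

A backreference is literal: `\1` must see the identical characters the first group matched.
With a single group, `findall` returns only what that group captured — 1 item.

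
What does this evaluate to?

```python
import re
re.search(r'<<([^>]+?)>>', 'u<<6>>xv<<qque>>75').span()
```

`search` walks the string left to right and returns the first match it finds.
The match spans [1:6] → '<<6>>'.
Captured: group 1 = '6'.

(1, 6)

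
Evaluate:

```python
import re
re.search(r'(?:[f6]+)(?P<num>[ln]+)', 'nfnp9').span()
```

(1, 3)

The pattern matches one or more of one of [f6] (non-capturing group); then one or more of one of [ln] (captured as 'num').
Unlike `match`, `search` isn't anchored — it looks for the pattern anywhere in the string.
The match spans [1:3] → 'fn'.
Captured: group 1 = 'n'.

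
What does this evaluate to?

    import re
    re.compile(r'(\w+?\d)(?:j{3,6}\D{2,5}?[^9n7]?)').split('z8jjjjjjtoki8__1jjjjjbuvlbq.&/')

['', 'z8', '', 'i8__1', 'lbq.&/']

The pattern matches one or more of a word character (lazy), then a digit (captured); then 3 to 6 of a literal 'j', then 2 to 5 of a non-digit (lazy), then optionally any character except [9n7] (non-capturing group).
Lazy quantifiers expand one character at a time until the remainder of the pattern can match.
Matches to split on: at [0:11] → 'z8jjjjjjtok'; at [11:24] → 'i8__1jjjjjbuv'.
`re.split` interleaves the captured-group text with the surrounding fragments.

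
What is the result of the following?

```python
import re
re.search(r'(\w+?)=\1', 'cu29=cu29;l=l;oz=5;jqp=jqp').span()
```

`\1` has to match the exact text group 1 already captured.
The match spans [0:9] → 'cu29=cu29'.

(0, 9)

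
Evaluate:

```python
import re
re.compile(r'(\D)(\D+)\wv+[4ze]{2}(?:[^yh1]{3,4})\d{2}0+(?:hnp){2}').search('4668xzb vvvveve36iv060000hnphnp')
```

The pattern matches a non-digit (captured); then one or more of a non-digit (captured); then a word character, then one or more of the literal 'v', then exactly 2 of one of [4ze]; then 3 to 4 of any character except [yh1] (non-capturing group); then exactly 2 of a digit, then one or more of a literal '0', then the literal 'hnp' repeated 2 times.
`search` walks the string left to right and returns the first match it finds.
Here the pattern never matches, so the call returns None.

None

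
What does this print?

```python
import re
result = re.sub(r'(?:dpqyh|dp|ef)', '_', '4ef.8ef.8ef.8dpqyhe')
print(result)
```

Alternation tries branches left to right and keeps the first one that lets the overall match succeed at that position.
Matches: at [1:3] → 'ef'; at [5:7] → 'ef'; at [9:11] → 'ef'; at [13:18] → 'dpqyh'.
Each match is replaced by '_'.

4_.8_.8_.8_e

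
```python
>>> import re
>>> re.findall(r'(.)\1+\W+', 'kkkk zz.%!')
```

['k', 'z']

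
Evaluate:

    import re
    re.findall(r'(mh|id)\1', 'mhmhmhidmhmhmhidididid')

['mh', 'mh', 'id', 'id']

`\1` is not a pattern — it's the concrete string captured by group 1, re-applied verbatim.
Walking the string: at [0:4] match 'mhmh', group 1 = 'mh'; at [8:12] match 'mhmh', group 1 = 'mh'; at [14:18] match 'idid', group 1 = 'id'; at [18:22] match 'idid', group 1 = 'id'.
`findall` collects group 1 from each match (4 total).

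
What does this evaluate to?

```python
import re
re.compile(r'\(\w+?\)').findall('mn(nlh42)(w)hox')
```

['(nlh42)', '(w)']

`findall` yields the raw match text (2 of them) because the pattern has no groups.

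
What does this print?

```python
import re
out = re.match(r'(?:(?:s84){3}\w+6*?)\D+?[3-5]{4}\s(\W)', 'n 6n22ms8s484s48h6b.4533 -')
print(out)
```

`re.match` won't scan ahead — the pattern has to work from the very first character.
Here the string doesn't start with a match, so the call returns None.

None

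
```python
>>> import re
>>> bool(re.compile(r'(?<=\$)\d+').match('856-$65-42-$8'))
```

False

`match` is anchored at position 0; if the pattern doesn't fit there, it returns None.
Here the string doesn't start with a match, so the call returns None, and `bool(None)` is False.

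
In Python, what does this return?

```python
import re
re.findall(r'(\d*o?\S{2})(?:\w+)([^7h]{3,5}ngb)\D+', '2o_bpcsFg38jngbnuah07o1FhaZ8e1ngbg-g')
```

[('2o_b', '8e1ngb')]

The pattern matches zero or more of a digit, then optionally a literal 'o', then exactly 2 of a non-whitespace character (captured); then one or more of a word character (non-capturing group); then 3 to 5 of any character except [7h], then the literal 'ngb' (captured); then one or more of a non-digit.
Walking the string: at [0:36] match '2o_bpcsFg38jngbnuah07o1FhaZ8e1ngbg-g', groups = ('2o_b', '8e1ngb').
`findall` packs the 2 group values into a tuple for every match.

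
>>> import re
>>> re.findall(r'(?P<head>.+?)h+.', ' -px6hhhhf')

[' -px6']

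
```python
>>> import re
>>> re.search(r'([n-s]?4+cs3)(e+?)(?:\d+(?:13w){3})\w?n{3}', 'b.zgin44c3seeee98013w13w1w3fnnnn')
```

Pattern: optionally a character in [n-s], then one or more of the literal '4', then the literal 'cs3' (captured); then one or more of a literal 'e' (lazy) (captured); then one or more of a digit, then the literal '13w' repeated 3 times (non-capturing group); then optionally a word character, then exactly 3 of the literal 'n'.
Here the pattern never matches, so the call returns None.

None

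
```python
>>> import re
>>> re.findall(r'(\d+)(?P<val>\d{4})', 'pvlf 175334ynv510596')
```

The pattern matches one or more of a digit (captured); then exactly 4 of a digit (captured as 'val').
Scanning left to right: at [5:11] match '175334', groups = ('17', '5334'); at [14:20] match '510596', groups = ('51', '0596').
Multiple groups make `findall` return tuples — one 2-tuple for each match.

[('17', '5334'), ('51', '0596')]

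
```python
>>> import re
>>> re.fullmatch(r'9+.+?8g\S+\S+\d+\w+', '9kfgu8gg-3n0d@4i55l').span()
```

(0, 19)

For `fullmatch`, every character of the input must be accounted for by the pattern.
The match spans [0:19] → '9kfgu8gg-3n0d@4i55l'.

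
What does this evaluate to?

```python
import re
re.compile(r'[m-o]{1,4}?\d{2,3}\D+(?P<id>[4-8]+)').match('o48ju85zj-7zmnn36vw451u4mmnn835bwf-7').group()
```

This matches 1 to 4 of a character in [m-o] (lazy), then 2 to 3 of a digit, then one or more of a non-digit; then one or more of a character in [4-8] (captured as 'id').
`re.match` only tries the pattern at the start of the string.
The match spans [0:7] → 'o48ju85'.
Captured: group 1 = '85'.

'o48ju85'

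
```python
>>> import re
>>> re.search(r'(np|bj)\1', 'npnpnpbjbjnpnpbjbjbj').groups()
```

('np',)

The match spans [0:4] → 'npnp'.
Captured: group 1 = 'np'.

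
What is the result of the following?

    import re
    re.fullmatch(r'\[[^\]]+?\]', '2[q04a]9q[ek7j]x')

None

`re.fullmatch` is like wrapping the pattern in `^…$` (in single-line mode).
Here the string isn't matched end-to-end, so the call returns None.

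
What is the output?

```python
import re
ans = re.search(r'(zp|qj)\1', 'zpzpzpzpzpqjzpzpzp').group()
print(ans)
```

zpzp

`\1` is not a pattern — it's the concrete string captured by group 1, re-applied verbatim.
The match spans [0:4] → 'zpzp'.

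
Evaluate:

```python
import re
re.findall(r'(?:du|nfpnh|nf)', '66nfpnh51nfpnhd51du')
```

Alternation isn't longest-match — the leftmost alternative that fits at this position is chosen.
Scanning left to right: at [2:7] → 'nfpnh'; at [9:14] → 'nfpnh'; at [17:19] → 'du'.
`findall` yields the raw match text (3 of them) because the pattern has no groups.

['nfpnh', 'nfpnh', 'du']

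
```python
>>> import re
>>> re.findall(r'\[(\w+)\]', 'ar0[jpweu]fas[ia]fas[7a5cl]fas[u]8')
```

Scanning left to right: at [3:10] match '[jpweu]', group 1 = 'jpweu'; at [13:17] match '[ia]', group 1 = 'ia'; at [20:27] match '[7a5cl]', group 1 = '7a5cl'; at [30:33] match '[u]', group 1 = 'u'.
One capturing group, so `findall` returns just the captured substring from each match — 4 in all.

['jpweu', 'ia', '7a5cl', 'u']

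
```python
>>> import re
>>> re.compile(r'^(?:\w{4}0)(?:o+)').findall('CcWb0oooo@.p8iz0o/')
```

This matches anchored at the start of the string; then exactly 4 of a word character, then a literal '0' (non-capturing group); then one or more of a literal 'o' (non-capturing group).
Scanning left to right: at [0:9] → 'CcWb0oooo'.
`findall` yields the raw match text (1 of them) because the pattern has no groups.

['CcWb0oooo']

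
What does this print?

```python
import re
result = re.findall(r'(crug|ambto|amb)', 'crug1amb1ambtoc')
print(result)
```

The regex engine tests alternatives in the order written; an earlier branch that matches wins even if a later one would match more.
One capturing group, so `findall` returns just the captured substring from each match — 3 in all.

['crug', 'amb', 'ambto']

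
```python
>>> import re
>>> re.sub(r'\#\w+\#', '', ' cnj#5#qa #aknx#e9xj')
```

' cnjqa e9xj'

Matches: at [4:7] → '#5#'; at [10:16] → '#aknx#'.
`sub` substitutes '' at each match site.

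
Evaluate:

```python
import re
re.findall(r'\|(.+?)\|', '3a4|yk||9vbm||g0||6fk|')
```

With the lazy modifier that quantifier settles for the fewest repetitions that let the rest of the pattern succeed (the atoms after it are unaffected and can still be greedy).
One capturing group, so `findall` returns just the captured substring from each match — 4 in all.

['yk', '9vbm', 'g0', '6fk']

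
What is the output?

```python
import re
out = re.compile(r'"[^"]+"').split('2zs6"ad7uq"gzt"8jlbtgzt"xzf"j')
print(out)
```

['2zs6', 'gzt', 'xzf"j']

Each match becomes a cut point; 3 segments remain.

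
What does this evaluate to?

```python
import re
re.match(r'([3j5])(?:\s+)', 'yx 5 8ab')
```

None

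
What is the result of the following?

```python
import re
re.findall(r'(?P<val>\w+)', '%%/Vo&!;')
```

Pattern: one or more of a word character (captured as 'val').
Walking the string: at [3:5] match 'Vo', group 1 = 'Vo'.
`findall` collects group 1 from the one match (1 total).

['Vo']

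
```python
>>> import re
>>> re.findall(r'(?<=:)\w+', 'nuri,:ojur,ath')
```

The `(?=…)`/`(?<=…)` assertion just peeks at neighbouring text; it doesn't advance the match position.
No capturing groups, so `findall` returns the 1 full match string.

['ojur']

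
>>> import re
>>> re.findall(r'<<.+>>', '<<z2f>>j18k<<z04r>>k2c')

Since nothing is captured, `findall` lists the 1 matched substring directly.

['<<z2f>>j18k<<z04r>>']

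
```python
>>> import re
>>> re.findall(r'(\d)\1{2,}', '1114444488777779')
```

`\1` is not a pattern — it's the concrete string captured by group 1, re-applied verbatim.
Matches: at [0:3] match '111', group 1 = '1'; at [3:8] match '44444', group 1 = '4'; at [10:15] match '77777', group 1 = '7'.
`findall` collects group 1 from each match (3 total).

['1', '4', '7']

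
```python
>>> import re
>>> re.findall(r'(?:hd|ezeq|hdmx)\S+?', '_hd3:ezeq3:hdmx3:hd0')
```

`|` is ordered: at each position the engine commits to the first alternative that works.
With no groups in the pattern, `findall` gives back each whole match — 4 here.

['hd3', 'ezeq3', 'hdm', 'hd0']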